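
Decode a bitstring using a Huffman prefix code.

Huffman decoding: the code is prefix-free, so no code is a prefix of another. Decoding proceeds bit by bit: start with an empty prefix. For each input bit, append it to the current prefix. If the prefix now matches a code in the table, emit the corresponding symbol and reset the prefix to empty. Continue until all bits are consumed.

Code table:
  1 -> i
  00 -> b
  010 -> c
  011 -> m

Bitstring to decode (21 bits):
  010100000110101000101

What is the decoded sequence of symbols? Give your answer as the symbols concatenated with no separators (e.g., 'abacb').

Bit 0: prefix='0' (no match yet)
Bit 1: prefix='01' (no match yet)
Bit 2: prefix='010' -> emit 'c', reset
Bit 3: prefix='1' -> emit 'i', reset
Bit 4: prefix='0' (no match yet)
Bit 5: prefix='00' -> emit 'b', reset
Bit 6: prefix='0' (no match yet)
Bit 7: prefix='00' -> emit 'b', reset
Bit 8: prefix='0' (no match yet)
Bit 9: prefix='01' (no match yet)
Bit 10: prefix='011' -> emit 'm', reset
Bit 11: prefix='0' (no match yet)
Bit 12: prefix='01' (no match yet)
Bit 13: prefix='010' -> emit 'c', reset
Bit 14: prefix='1' -> emit 'i', reset
Bit 15: prefix='0' (no match yet)
Bit 16: prefix='00' -> emit 'b', reset
Bit 17: prefix='0' (no match yet)
Bit 18: prefix='01' (no match yet)
Bit 19: prefix='010' -> emit 'c', reset
Bit 20: prefix='1' -> emit 'i', reset

Answer: cibbmcibci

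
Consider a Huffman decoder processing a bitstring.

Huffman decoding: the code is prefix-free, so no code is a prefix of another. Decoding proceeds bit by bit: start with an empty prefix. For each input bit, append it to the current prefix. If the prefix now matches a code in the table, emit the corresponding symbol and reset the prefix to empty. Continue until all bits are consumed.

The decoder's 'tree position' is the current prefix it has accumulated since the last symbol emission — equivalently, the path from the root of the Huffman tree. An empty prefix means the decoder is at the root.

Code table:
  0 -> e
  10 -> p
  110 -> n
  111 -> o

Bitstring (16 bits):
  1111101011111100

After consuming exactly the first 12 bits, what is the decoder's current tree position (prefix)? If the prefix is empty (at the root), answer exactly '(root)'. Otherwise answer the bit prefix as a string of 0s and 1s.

Answer: 1

Derivation:
Bit 0: prefix='1' (no match yet)
Bit 1: prefix='11' (no match yet)
Bit 2: prefix='111' -> emit 'o', reset
Bit 3: prefix='1' (no match yet)
Bit 4: prefix='11' (no match yet)
Bit 5: prefix='110' -> emit 'n', reset
Bit 6: prefix='1' (no match yet)
Bit 7: prefix='10' -> emit 'p', reset
Bit 8: prefix='1' (no match yet)
Bit 9: prefix='11' (no match yet)
Bit 10: prefix='111' -> emit 'o', reset
Bit 11: prefix='1' (no match yet)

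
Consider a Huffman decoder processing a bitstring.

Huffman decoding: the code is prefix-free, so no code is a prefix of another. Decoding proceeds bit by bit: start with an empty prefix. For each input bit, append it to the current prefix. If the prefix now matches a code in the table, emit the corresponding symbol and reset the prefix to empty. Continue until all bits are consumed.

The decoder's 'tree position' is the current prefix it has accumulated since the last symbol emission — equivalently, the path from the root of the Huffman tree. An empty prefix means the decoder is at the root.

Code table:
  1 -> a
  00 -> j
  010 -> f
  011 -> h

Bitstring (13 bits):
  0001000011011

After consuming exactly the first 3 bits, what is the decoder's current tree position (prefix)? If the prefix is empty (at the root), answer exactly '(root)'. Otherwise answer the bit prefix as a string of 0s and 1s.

Bit 0: prefix='0' (no match yet)
Bit 1: prefix='00' -> emit 'j', reset
Bit 2: prefix='0' (no match yet)

Answer: 0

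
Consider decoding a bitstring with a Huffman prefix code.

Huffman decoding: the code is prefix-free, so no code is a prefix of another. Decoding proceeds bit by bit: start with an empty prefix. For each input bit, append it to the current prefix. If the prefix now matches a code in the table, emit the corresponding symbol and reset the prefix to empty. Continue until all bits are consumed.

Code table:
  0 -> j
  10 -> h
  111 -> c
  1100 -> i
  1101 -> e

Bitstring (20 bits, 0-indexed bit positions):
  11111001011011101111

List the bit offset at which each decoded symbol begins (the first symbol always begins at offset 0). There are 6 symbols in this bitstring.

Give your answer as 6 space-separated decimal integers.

Bit 0: prefix='1' (no match yet)
Bit 1: prefix='11' (no match yet)
Bit 2: prefix='111' -> emit 'c', reset
Bit 3: prefix='1' (no match yet)
Bit 4: prefix='11' (no match yet)
Bit 5: prefix='110' (no match yet)
Bit 6: prefix='1100' -> emit 'i', reset
Bit 7: prefix='1' (no match yet)
Bit 8: prefix='10' -> emit 'h', reset
Bit 9: prefix='1' (no match yet)
Bit 10: prefix='11' (no match yet)
Bit 11: prefix='110' (no match yet)
Bit 12: prefix='1101' -> emit 'e', reset
Bit 13: prefix='1' (no match yet)
Bit 14: prefix='11' (no match yet)
Bit 15: prefix='110' (no match yet)
Bit 16: prefix='1101' -> emit 'e', reset
Bit 17: prefix='1' (no match yet)
Bit 18: prefix='11' (no match yet)
Bit 19: prefix='111' -> emit 'c', reset

Answer: 0 3 7 9 13 17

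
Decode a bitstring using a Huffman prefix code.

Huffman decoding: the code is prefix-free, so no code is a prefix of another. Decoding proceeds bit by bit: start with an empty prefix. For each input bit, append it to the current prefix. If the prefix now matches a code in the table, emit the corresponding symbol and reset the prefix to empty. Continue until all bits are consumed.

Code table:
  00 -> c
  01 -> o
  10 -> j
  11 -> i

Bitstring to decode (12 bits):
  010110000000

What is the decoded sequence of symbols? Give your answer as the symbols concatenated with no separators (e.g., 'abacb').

Bit 0: prefix='0' (no match yet)
Bit 1: prefix='01' -> emit 'o', reset
Bit 2: prefix='0' (no match yet)
Bit 3: prefix='01' -> emit 'o', reset
Bit 4: prefix='1' (no match yet)
Bit 5: prefix='10' -> emit 'j', reset
Bit 6: prefix='0' (no match yet)
Bit 7: prefix='00' -> emit 'c', reset
Bit 8: prefix='0' (no match yet)
Bit 9: prefix='00' -> emit 'c', reset
Bit 10: prefix='0' (no match yet)
Bit 11: prefix='00' -> emit 'c', reset

Answer: oojccc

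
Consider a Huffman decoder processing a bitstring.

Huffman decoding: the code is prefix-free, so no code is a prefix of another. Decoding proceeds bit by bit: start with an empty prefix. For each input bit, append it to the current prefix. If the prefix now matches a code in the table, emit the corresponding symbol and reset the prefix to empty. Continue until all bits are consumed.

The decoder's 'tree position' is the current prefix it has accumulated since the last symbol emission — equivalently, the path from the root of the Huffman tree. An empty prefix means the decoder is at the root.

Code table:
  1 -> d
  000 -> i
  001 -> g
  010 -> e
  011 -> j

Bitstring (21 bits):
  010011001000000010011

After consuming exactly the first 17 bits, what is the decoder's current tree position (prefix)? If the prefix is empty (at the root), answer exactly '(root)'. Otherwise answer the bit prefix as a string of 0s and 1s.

Answer: 01

Derivation:
Bit 0: prefix='0' (no match yet)
Bit 1: prefix='01' (no match yet)
Bit 2: prefix='010' -> emit 'e', reset
Bit 3: prefix='0' (no match yet)
Bit 4: prefix='01' (no match yet)
Bit 5: prefix='011' -> emit 'j', reset
Bit 6: prefix='0' (no match yet)
Bit 7: prefix='00' (no match yet)
Bit 8: prefix='001' -> emit 'g', reset
Bit 9: prefix='0' (no match yet)
Bit 10: prefix='00' (no match yet)
Bit 11: prefix='000' -> emit 'i', reset
Bit 12: prefix='0' (no match yet)
Bit 13: prefix='00' (no match yet)
Bit 14: prefix='000' -> emit 'i', reset
Bit 15: prefix='0' (no match yet)
Bit 16: prefix='01' (no match yet)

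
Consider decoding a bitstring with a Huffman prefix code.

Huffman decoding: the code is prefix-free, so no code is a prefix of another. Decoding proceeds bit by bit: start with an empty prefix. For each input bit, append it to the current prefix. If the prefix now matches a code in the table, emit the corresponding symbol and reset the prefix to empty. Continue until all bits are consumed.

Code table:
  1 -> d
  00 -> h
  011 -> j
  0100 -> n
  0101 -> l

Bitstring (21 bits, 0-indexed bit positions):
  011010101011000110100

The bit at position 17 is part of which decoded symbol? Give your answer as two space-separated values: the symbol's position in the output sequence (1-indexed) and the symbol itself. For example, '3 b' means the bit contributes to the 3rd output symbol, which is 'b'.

Bit 0: prefix='0' (no match yet)
Bit 1: prefix='01' (no match yet)
Bit 2: prefix='011' -> emit 'j', reset
Bit 3: prefix='0' (no match yet)
Bit 4: prefix='01' (no match yet)
Bit 5: prefix='010' (no match yet)
Bit 6: prefix='0101' -> emit 'l', reset
Bit 7: prefix='0' (no match yet)
Bit 8: prefix='01' (no match yet)
Bit 9: prefix='010' (no match yet)
Bit 10: prefix='0101' -> emit 'l', reset
Bit 11: prefix='1' -> emit 'd', reset
Bit 12: prefix='0' (no match yet)
Bit 13: prefix='00' -> emit 'h', reset
Bit 14: prefix='0' (no match yet)
Bit 15: prefix='01' (no match yet)
Bit 16: prefix='011' -> emit 'j', reset
Bit 17: prefix='0' (no match yet)
Bit 18: prefix='01' (no match yet)
Bit 19: prefix='010' (no match yet)
Bit 20: prefix='0100' -> emit 'n', reset

Answer: 7 n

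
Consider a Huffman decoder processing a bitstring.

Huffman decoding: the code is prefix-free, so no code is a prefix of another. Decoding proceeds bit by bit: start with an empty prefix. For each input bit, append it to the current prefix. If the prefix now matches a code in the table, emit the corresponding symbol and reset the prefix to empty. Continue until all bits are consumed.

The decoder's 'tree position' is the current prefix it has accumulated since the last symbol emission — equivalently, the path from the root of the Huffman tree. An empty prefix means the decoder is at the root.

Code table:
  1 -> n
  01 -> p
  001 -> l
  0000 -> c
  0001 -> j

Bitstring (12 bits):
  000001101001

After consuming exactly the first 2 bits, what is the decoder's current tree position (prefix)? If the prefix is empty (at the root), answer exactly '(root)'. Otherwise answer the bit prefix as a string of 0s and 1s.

Answer: 00

Derivation:
Bit 0: prefix='0' (no match yet)
Bit 1: prefix='00' (no match yet)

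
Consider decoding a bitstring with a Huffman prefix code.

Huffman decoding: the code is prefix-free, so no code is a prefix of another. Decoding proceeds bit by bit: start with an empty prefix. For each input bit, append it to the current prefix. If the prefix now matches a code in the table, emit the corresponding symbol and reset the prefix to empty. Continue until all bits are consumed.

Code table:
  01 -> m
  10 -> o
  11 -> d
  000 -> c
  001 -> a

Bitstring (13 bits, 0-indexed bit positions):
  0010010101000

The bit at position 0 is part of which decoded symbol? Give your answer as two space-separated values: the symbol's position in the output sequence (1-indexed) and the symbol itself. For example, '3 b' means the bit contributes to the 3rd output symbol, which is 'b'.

Answer: 1 a

Derivation:
Bit 0: prefix='0' (no match yet)
Bit 1: prefix='00' (no match yet)
Bit 2: prefix='001' -> emit 'a', reset
Bit 3: prefix='0' (no match yet)
Bit 4: prefix='00' (no match yet)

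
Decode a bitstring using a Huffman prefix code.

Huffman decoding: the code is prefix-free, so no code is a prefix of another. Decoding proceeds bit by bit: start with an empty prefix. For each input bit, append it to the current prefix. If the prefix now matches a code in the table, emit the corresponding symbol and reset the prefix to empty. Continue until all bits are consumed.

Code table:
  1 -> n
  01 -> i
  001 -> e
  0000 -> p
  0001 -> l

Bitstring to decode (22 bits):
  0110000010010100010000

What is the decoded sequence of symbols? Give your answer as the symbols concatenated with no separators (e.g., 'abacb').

Answer: inpieilp

Derivation:
Bit 0: prefix='0' (no match yet)
Bit 1: prefix='01' -> emit 'i', reset
Bit 2: prefix='1' -> emit 'n', reset
Bit 3: prefix='0' (no match yet)
Bit 4: prefix='00' (no match yet)
Bit 5: prefix='000' (no match yet)
Bit 6: prefix='0000' -> emit 'p', reset
Bit 7: prefix='0' (no match yet)
Bit 8: prefix='01' -> emit 'i', reset
Bit 9: prefix='0' (no match yet)
Bit 10: prefix='00' (no match yet)
Bit 11: prefix='001' -> emit 'e', reset
Bit 12: prefix='0' (no match yet)
Bit 13: prefix='01' -> emit 'i', reset
Bit 14: prefix='0' (no match yet)
Bit 15: prefix='00' (no match yet)
Bit 16: prefix='000' (no match yet)
Bit 17: prefix='0001' -> emit 'l', reset
Bit 18: prefix='0' (no match yet)
Bit 19: prefix='00' (no match yet)
Bit 20: prefix='000' (no match yet)
Bit 21: prefix='0000' -> emit 'p', reset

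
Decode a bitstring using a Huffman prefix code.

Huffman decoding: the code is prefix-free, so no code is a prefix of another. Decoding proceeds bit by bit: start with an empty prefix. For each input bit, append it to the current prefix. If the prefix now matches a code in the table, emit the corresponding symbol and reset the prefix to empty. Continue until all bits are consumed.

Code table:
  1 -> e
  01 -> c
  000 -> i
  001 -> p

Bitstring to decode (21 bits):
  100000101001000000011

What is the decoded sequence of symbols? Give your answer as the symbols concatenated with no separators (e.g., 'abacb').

Answer: eipcpiice

Derivation:
Bit 0: prefix='1' -> emit 'e', reset
Bit 1: prefix='0' (no match yet)
Bit 2: prefix='00' (no match yet)
Bit 3: prefix='000' -> emit 'i', reset
Bit 4: prefix='0' (no match yet)
Bit 5: prefix='00' (no match yet)
Bit 6: prefix='001' -> emit 'p', reset
Bit 7: prefix='0' (no match yet)
Bit 8: prefix='01' -> emit 'c', reset
Bit 9: prefix='0' (no match yet)
Bit 10: prefix='00' (no match yet)
Bit 11: prefix='001' -> emit 'p', reset
Bit 12: prefix='0' (no match yet)
Bit 13: prefix='00' (no match yet)
Bit 14: prefix='000' -> emit 'i', reset
Bit 15: prefix='0' (no match yet)
Bit 16: prefix='00' (no match yet)
Bit 17: prefix='000' -> emit 'i', reset
Bit 18: prefix='0' (no match yet)
Bit 19: prefix='01' -> emit 'c', reset
Bit 20: prefix='1' -> emit 'e', reset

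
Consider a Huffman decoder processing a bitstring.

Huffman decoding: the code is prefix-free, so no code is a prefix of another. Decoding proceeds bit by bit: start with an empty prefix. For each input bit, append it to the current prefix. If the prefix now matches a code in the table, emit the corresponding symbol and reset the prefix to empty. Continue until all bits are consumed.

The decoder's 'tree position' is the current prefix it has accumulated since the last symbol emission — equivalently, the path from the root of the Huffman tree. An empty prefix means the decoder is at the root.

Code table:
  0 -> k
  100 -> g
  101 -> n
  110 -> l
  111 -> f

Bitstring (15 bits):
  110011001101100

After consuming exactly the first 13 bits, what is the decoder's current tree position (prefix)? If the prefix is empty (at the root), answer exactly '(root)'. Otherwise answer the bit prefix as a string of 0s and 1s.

Bit 0: prefix='1' (no match yet)
Bit 1: prefix='11' (no match yet)
Bit 2: prefix='110' -> emit 'l', reset
Bit 3: prefix='0' -> emit 'k', reset
Bit 4: prefix='1' (no match yet)
Bit 5: prefix='11' (no match yet)
Bit 6: prefix='110' -> emit 'l', reset
Bit 7: prefix='0' -> emit 'k', reset
Bit 8: prefix='1' (no match yet)
Bit 9: prefix='11' (no match yet)
Bit 10: prefix='110' -> emit 'l', reset
Bit 11: prefix='1' (no match yet)
Bit 12: prefix='11' (no match yet)

Answer: 11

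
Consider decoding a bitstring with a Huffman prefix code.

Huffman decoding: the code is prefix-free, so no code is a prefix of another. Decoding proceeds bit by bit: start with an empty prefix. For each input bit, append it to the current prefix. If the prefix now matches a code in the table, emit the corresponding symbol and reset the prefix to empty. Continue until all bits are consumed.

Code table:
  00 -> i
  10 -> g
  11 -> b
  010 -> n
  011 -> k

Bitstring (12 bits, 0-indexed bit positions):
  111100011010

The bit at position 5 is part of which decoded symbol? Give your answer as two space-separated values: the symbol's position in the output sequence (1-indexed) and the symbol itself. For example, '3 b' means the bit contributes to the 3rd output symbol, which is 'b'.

Bit 0: prefix='1' (no match yet)
Bit 1: prefix='11' -> emit 'b', reset
Bit 2: prefix='1' (no match yet)
Bit 3: prefix='11' -> emit 'b', reset
Bit 4: prefix='0' (no match yet)
Bit 5: prefix='00' -> emit 'i', reset
Bit 6: prefix='0' (no match yet)
Bit 7: prefix='01' (no match yet)
Bit 8: prefix='011' -> emit 'k', reset
Bit 9: prefix='0' (no match yet)

Answer: 3 i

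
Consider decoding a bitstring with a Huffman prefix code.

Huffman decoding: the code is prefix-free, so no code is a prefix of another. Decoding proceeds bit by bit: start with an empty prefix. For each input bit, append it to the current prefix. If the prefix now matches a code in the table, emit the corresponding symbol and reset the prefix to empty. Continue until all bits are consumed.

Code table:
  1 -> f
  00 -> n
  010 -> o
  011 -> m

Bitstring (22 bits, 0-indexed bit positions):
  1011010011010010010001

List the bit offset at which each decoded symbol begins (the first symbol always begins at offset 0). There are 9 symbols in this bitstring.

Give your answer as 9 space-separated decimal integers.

Answer: 0 1 4 7 10 13 16 19 21

Derivation:
Bit 0: prefix='1' -> emit 'f', reset
Bit 1: prefix='0' (no match yet)
Bit 2: prefix='01' (no match yet)
Bit 3: prefix='011' -> emit 'm', reset
Bit 4: prefix='0' (no match yet)
Bit 5: prefix='01' (no match yet)
Bit 6: prefix='010' -> emit 'o', reset
Bit 7: prefix='0' (no match yet)
Bit 8: prefix='01' (no match yet)
Bit 9: prefix='011' -> emit 'm', reset
Bit 10: prefix='0' (no match yet)
Bit 11: prefix='01' (no match yet)
Bit 12: prefix='010' -> emit 'o', reset
Bit 13: prefix='0' (no match yet)
Bit 14: prefix='01' (no match yet)
Bit 15: prefix='010' -> emit 'o', reset
Bit 16: prefix='0' (no match yet)
Bit 17: prefix='01' (no match yet)
Bit 18: prefix='010' -> emit 'o', reset
Bit 19: prefix='0' (no match yet)
Bit 20: prefix='00' -> emit 'n', reset
Bit 21: prefix='1' -> emit 'f', reset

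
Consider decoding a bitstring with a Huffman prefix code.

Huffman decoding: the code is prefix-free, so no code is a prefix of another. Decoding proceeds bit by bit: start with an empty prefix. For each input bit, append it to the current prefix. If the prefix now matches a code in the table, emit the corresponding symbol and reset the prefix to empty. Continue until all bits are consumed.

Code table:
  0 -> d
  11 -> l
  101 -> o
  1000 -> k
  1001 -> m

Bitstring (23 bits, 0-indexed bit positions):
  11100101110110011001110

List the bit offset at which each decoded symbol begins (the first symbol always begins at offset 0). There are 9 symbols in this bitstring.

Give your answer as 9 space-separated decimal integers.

Bit 0: prefix='1' (no match yet)
Bit 1: prefix='11' -> emit 'l', reset
Bit 2: prefix='1' (no match yet)
Bit 3: prefix='10' (no match yet)
Bit 4: prefix='100' (no match yet)
Bit 5: prefix='1001' -> emit 'm', reset
Bit 6: prefix='0' -> emit 'd', reset
Bit 7: prefix='1' (no match yet)
Bit 8: prefix='11' -> emit 'l', reset
Bit 9: prefix='1' (no match yet)
Bit 10: prefix='10' (no match yet)
Bit 11: prefix='101' -> emit 'o', reset
Bit 12: prefix='1' (no match yet)
Bit 13: prefix='10' (no match yet)
Bit 14: prefix='100' (no match yet)
Bit 15: prefix='1001' -> emit 'm', reset
Bit 16: prefix='1' (no match yet)
Bit 17: prefix='10' (no match yet)
Bit 18: prefix='100' (no match yet)
Bit 19: prefix='1001' -> emit 'm', reset
Bit 20: prefix='1' (no match yet)
Bit 21: prefix='11' -> emit 'l', reset
Bit 22: prefix='0' -> emit 'd', reset

Answer: 0 2 6 7 9 12 16 20 22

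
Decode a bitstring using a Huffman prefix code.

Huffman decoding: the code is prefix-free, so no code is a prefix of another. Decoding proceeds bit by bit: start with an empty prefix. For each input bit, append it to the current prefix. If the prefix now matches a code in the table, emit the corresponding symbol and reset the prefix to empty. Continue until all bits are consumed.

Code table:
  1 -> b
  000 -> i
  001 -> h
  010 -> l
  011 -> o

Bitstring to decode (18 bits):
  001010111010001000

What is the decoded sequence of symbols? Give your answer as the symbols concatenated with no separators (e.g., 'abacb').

Bit 0: prefix='0' (no match yet)
Bit 1: prefix='00' (no match yet)
Bit 2: prefix='001' -> emit 'h', reset
Bit 3: prefix='0' (no match yet)
Bit 4: prefix='01' (no match yet)
Bit 5: prefix='010' -> emit 'l', reset
Bit 6: prefix='1' -> emit 'b', reset
Bit 7: prefix='1' -> emit 'b', reset
Bit 8: prefix='1' -> emit 'b', reset
Bit 9: prefix='0' (no match yet)
Bit 10: prefix='01' (no match yet)
Bit 11: prefix='010' -> emit 'l', reset
Bit 12: prefix='0' (no match yet)
Bit 13: prefix='00' (no match yet)
Bit 14: prefix='001' -> emit 'h', reset
Bit 15: prefix='0' (no match yet)
Bit 16: prefix='00' (no match yet)
Bit 17: prefix='000' -> emit 'i', reset

Answer: hlbbblhi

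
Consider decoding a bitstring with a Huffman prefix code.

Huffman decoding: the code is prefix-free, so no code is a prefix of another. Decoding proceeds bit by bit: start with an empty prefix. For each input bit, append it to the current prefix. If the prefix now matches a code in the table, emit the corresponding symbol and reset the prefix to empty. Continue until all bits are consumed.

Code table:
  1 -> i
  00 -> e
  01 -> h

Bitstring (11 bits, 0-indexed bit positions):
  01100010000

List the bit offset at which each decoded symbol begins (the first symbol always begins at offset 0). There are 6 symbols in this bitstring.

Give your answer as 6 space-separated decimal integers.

Answer: 0 2 3 5 7 9

Derivation:
Bit 0: prefix='0' (no match yet)
Bit 1: prefix='01' -> emit 'h', reset
Bit 2: prefix='1' -> emit 'i', reset
Bit 3: prefix='0' (no match yet)
Bit 4: prefix='00' -> emit 'e', reset
Bit 5: prefix='0' (no match yet)
Bit 6: prefix='01' -> emit 'h', reset
Bit 7: prefix='0' (no match yet)
Bit 8: prefix='00' -> emit 'e', reset
Bit 9: prefix='0' (no match yet)
Bit 10: prefix='00' -> emit 'e', reset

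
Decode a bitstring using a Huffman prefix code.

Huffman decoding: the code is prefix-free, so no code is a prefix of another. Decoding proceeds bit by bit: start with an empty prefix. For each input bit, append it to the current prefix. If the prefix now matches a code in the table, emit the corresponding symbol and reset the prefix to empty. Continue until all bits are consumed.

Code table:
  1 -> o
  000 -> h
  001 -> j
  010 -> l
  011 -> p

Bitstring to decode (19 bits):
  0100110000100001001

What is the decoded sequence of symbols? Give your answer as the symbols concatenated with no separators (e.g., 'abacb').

Bit 0: prefix='0' (no match yet)
Bit 1: prefix='01' (no match yet)
Bit 2: prefix='010' -> emit 'l', reset
Bit 3: prefix='0' (no match yet)
Bit 4: prefix='01' (no match yet)
Bit 5: prefix='011' -> emit 'p', reset
Bit 6: prefix='0' (no match yet)
Bit 7: prefix='00' (no match yet)
Bit 8: prefix='000' -> emit 'h', reset
Bit 9: prefix='0' (no match yet)
Bit 10: prefix='01' (no match yet)
Bit 11: prefix='010' -> emit 'l', reset
Bit 12: prefix='0' (no match yet)
Bit 13: prefix='00' (no match yet)
Bit 14: prefix='000' -> emit 'h', reset
Bit 15: prefix='1' -> emit 'o', reset
Bit 16: prefix='0' (no match yet)
Bit 17: prefix='00' (no match yet)
Bit 18: prefix='001' -> emit 'j', reset

Answer: lphlhoj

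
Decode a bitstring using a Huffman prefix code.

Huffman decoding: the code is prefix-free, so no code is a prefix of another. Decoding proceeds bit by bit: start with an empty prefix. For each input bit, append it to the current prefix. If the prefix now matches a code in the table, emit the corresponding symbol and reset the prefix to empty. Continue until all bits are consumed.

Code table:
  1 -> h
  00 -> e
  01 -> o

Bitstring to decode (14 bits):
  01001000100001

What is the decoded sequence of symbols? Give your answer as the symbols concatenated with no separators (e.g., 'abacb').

Bit 0: prefix='0' (no match yet)
Bit 1: prefix='01' -> emit 'o', reset
Bit 2: prefix='0' (no match yet)
Bit 3: prefix='00' -> emit 'e', reset
Bit 4: prefix='1' -> emit 'h', reset
Bit 5: prefix='0' (no match yet)
Bit 6: prefix='00' -> emit 'e', reset
Bit 7: prefix='0' (no match yet)
Bit 8: prefix='01' -> emit 'o', reset
Bit 9: prefix='0' (no match yet)
Bit 10: prefix='00' -> emit 'e', reset
Bit 11: prefix='0' (no match yet)
Bit 12: prefix='00' -> emit 'e', reset
Bit 13: prefix='1' -> emit 'h', reset

Answer: oeheoeeh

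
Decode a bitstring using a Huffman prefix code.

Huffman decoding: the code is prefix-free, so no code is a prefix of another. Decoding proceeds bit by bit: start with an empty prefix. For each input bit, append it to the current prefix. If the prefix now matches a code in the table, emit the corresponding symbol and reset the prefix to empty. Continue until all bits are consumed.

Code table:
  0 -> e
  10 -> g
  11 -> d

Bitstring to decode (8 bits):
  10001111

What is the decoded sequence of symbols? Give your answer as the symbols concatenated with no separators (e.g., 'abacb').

Answer: geedd

Derivation:
Bit 0: prefix='1' (no match yet)
Bit 1: prefix='10' -> emit 'g', reset
Bit 2: prefix='0' -> emit 'e', reset
Bit 3: prefix='0' -> emit 'e', reset
Bit 4: prefix='1' (no match yet)
Bit 5: prefix='11' -> emit 'd', reset
Bit 6: prefix='1' (no match yet)
Bit 7: prefix='11' -> emit 'd', reset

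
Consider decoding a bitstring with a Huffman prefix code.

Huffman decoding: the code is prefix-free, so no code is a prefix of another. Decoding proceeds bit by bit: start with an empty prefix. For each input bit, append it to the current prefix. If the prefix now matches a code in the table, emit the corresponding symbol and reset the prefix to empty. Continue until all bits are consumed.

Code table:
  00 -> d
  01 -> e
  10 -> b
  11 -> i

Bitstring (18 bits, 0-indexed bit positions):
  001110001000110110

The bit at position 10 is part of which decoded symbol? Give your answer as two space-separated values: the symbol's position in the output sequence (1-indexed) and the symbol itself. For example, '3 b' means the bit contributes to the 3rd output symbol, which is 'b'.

Answer: 6 d

Derivation:
Bit 0: prefix='0' (no match yet)
Bit 1: prefix='00' -> emit 'd', reset
Bit 2: prefix='1' (no match yet)
Bit 3: prefix='11' -> emit 'i', reset
Bit 4: prefix='1' (no match yet)
Bit 5: prefix='10' -> emit 'b', reset
Bit 6: prefix='0' (no match yet)
Bit 7: prefix='00' -> emit 'd', reset
Bit 8: prefix='1' (no match yet)
Bit 9: prefix='10' -> emit 'b', reset
Bit 10: prefix='0' (no match yet)
Bit 11: prefix='00' -> emit 'd', reset
Bit 12: prefix='1' (no match yet)
Bit 13: prefix='11' -> emit 'i', reset
Bit 14: prefix='0' (no match yet)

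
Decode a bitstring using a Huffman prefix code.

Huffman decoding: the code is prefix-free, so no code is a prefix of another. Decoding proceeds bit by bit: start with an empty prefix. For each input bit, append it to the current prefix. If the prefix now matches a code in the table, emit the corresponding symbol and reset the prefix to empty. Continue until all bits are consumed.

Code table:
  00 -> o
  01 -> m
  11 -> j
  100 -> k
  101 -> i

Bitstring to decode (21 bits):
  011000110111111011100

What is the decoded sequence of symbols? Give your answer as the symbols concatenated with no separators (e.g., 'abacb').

Bit 0: prefix='0' (no match yet)
Bit 1: prefix='01' -> emit 'm', reset
Bit 2: prefix='1' (no match yet)
Bit 3: prefix='10' (no match yet)
Bit 4: prefix='100' -> emit 'k', reset
Bit 5: prefix='0' (no match yet)
Bit 6: prefix='01' -> emit 'm', reset
Bit 7: prefix='1' (no match yet)
Bit 8: prefix='10' (no match yet)
Bit 9: prefix='101' -> emit 'i', reset
Bit 10: prefix='1' (no match yet)
Bit 11: prefix='11' -> emit 'j', reset
Bit 12: prefix='1' (no match yet)
Bit 13: prefix='11' -> emit 'j', reset
Bit 14: prefix='1' (no match yet)
Bit 15: prefix='10' (no match yet)
Bit 16: prefix='101' -> emit 'i', reset
Bit 17: prefix='1' (no match yet)
Bit 18: prefix='11' -> emit 'j', reset
Bit 19: prefix='0' (no match yet)
Bit 20: prefix='00' -> emit 'o', reset

Answer: mkmijjijo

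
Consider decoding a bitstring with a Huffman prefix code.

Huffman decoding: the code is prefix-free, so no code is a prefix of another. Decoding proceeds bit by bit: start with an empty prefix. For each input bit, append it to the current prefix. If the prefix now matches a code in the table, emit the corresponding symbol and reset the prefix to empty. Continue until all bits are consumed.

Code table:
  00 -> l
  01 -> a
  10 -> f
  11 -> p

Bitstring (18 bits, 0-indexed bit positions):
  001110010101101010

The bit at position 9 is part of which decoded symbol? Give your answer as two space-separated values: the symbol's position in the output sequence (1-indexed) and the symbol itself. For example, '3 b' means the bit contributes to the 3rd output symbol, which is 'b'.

Bit 0: prefix='0' (no match yet)
Bit 1: prefix='00' -> emit 'l', reset
Bit 2: prefix='1' (no match yet)
Bit 3: prefix='11' -> emit 'p', reset
Bit 4: prefix='1' (no match yet)
Bit 5: prefix='10' -> emit 'f', reset
Bit 6: prefix='0' (no match yet)
Bit 7: prefix='01' -> emit 'a', reset
Bit 8: prefix='0' (no match yet)
Bit 9: prefix='01' -> emit 'a', reset
Bit 10: prefix='0' (no match yet)
Bit 11: prefix='01' -> emit 'a', reset
Bit 12: prefix='1' (no match yet)
Bit 13: prefix='10' -> emit 'f', reset

Answer: 5 a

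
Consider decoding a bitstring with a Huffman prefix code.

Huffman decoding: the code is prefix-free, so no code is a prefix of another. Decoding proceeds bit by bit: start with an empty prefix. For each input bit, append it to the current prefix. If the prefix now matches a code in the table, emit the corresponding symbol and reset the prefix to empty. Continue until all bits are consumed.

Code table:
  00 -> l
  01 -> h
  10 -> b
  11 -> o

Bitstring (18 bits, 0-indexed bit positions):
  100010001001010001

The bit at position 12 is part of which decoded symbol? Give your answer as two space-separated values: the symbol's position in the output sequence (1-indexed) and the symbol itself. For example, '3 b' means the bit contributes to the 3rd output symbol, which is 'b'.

Answer: 7 h

Derivation:
Bit 0: prefix='1' (no match yet)
Bit 1: prefix='10' -> emit 'b', reset
Bit 2: prefix='0' (no match yet)
Bit 3: prefix='00' -> emit 'l', reset
Bit 4: prefix='1' (no match yet)
Bit 5: prefix='10' -> emit 'b', reset
Bit 6: prefix='0' (no match yet)
Bit 7: prefix='00' -> emit 'l', reset
Bit 8: prefix='1' (no match yet)
Bit 9: prefix='10' -> emit 'b', reset
Bit 10: prefix='0' (no match yet)
Bit 11: prefix='01' -> emit 'h', reset
Bit 12: prefix='0' (no match yet)
Bit 13: prefix='01' -> emit 'h', reset
Bit 14: prefix='0' (no match yet)
Bit 15: prefix='00' -> emit 'l', reset
Bit 16: prefix='0' (no match yet)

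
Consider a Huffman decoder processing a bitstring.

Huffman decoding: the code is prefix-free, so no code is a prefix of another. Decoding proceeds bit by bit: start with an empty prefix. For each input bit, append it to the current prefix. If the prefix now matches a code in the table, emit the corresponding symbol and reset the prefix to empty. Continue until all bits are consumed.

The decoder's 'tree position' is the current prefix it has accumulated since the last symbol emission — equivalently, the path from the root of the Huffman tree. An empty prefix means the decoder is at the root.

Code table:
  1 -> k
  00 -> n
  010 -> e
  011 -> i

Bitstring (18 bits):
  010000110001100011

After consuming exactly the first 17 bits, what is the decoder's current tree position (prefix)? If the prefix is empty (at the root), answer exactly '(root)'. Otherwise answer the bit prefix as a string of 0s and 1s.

Answer: 01

Derivation:
Bit 0: prefix='0' (no match yet)
Bit 1: prefix='01' (no match yet)
Bit 2: prefix='010' -> emit 'e', reset
Bit 3: prefix='0' (no match yet)
Bit 4: prefix='00' -> emit 'n', reset
Bit 5: prefix='0' (no match yet)
Bit 6: prefix='01' (no match yet)
Bit 7: prefix='011' -> emit 'i', reset
Bit 8: prefix='0' (no match yet)
Bit 9: prefix='00' -> emit 'n', reset
Bit 10: prefix='0' (no match yet)
Bit 11: prefix='01' (no match yet)
Bit 12: prefix='011' -> emit 'i', reset
Bit 13: prefix='0' (no match yet)
Bit 14: prefix='00' -> emit 'n', reset
Bit 15: prefix='0' (no match yet)
Bit 16: prefix='01' (no match yet)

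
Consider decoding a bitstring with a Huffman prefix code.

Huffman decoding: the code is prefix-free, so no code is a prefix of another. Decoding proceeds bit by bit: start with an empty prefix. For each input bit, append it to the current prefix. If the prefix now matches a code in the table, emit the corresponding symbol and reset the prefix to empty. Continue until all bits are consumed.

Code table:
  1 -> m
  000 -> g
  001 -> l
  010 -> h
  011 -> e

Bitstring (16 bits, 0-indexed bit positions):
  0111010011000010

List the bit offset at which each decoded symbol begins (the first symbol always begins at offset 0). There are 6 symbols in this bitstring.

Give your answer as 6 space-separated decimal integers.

Answer: 0 3 4 7 10 13

Derivation:
Bit 0: prefix='0' (no match yet)
Bit 1: prefix='01' (no match yet)
Bit 2: prefix='011' -> emit 'e', reset
Bit 3: prefix='1' -> emit 'm', reset
Bit 4: prefix='0' (no match yet)
Bit 5: prefix='01' (no match yet)
Bit 6: prefix='010' -> emit 'h', reset
Bit 7: prefix='0' (no match yet)
Bit 8: prefix='01' (no match yet)
Bit 9: prefix='011' -> emit 'e', reset
Bit 10: prefix='0' (no match yet)
Bit 11: prefix='00' (no match yet)
Bit 12: prefix='000' -> emit 'g', reset
Bit 13: prefix='0' (no match yet)
Bit 14: prefix='01' (no match yet)
Bit 15: prefix='010' -> emit 'h', reset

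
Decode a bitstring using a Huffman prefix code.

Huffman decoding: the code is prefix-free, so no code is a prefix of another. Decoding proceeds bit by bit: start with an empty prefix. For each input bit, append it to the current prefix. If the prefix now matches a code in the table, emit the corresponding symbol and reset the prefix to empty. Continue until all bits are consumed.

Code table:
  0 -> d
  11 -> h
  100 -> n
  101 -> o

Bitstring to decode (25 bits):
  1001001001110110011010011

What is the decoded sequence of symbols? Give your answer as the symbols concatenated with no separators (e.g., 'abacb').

Answer: nnnhonhdnh

Derivation:
Bit 0: prefix='1' (no match yet)
Bit 1: prefix='10' (no match yet)
Bit 2: prefix='100' -> emit 'n', reset
Bit 3: prefix='1' (no match yet)
Bit 4: prefix='10' (no match yet)
Bit 5: prefix='100' -> emit 'n', reset
Bit 6: prefix='1' (no match yet)
Bit 7: prefix='10' (no match yet)
Bit 8: prefix='100' -> emit 'n', reset
Bit 9: prefix='1' (no match yet)
Bit 10: prefix='11' -> emit 'h', reset
Bit 11: prefix='1' (no match yet)
Bit 12: prefix='10' (no match yet)
Bit 13: prefix='101' -> emit 'o', reset
Bit 14: prefix='1' (no match yet)
Bit 15: prefix='10' (no match yet)
Bit 16: prefix='100' -> emit 'n', reset
Bit 17: prefix='1' (no match yet)
Bit 18: prefix='11' -> emit 'h', reset
Bit 19: prefix='0' -> emit 'd', reset
Bit 20: prefix='1' (no match yet)
Bit 21: prefix='10' (no match yet)
Bit 22: prefix='100' -> emit 'n', reset
Bit 23: prefix='1' (no match yet)
Bit 24: prefix='11' -> emit 'h', reset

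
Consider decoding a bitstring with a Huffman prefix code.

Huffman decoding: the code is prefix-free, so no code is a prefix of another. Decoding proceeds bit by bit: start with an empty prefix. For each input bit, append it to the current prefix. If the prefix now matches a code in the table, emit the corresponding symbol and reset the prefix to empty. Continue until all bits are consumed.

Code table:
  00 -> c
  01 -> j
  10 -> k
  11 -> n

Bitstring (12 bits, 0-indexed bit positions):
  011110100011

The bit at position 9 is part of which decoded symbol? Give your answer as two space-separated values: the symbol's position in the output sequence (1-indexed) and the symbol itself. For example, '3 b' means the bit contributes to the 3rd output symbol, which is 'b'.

Answer: 5 c

Derivation:
Bit 0: prefix='0' (no match yet)
Bit 1: prefix='01' -> emit 'j', reset
Bit 2: prefix='1' (no match yet)
Bit 3: prefix='11' -> emit 'n', reset
Bit 4: prefix='1' (no match yet)
Bit 5: prefix='10' -> emit 'k', reset
Bit 6: prefix='1' (no match yet)
Bit 7: prefix='10' -> emit 'k', reset
Bit 8: prefix='0' (no match yet)
Bit 9: prefix='00' -> emit 'c', reset
Bit 10: prefix='1' (no match yet)
Bit 11: prefix='11' -> emit 'n', reset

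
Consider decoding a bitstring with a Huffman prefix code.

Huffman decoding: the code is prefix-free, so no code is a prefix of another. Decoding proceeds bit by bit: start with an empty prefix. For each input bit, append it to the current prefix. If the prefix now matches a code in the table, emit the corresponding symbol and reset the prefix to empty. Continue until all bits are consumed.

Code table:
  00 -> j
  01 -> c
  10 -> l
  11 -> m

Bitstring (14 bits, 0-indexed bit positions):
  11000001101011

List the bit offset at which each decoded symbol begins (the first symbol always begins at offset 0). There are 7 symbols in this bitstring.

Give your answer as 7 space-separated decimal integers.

Answer: 0 2 4 6 8 10 12

Derivation:
Bit 0: prefix='1' (no match yet)
Bit 1: prefix='11' -> emit 'm', reset
Bit 2: prefix='0' (no match yet)
Bit 3: prefix='00' -> emit 'j', reset
Bit 4: prefix='0' (no match yet)
Bit 5: prefix='00' -> emit 'j', reset
Bit 6: prefix='0' (no match yet)
Bit 7: prefix='01' -> emit 'c', reset
Bit 8: prefix='1' (no match yet)
Bit 9: prefix='10' -> emit 'l', reset
Bit 10: prefix='1' (no match yet)
Bit 11: prefix='10' -> emit 'l', reset
Bit 12: prefix='1' (no match yet)
Bit 13: prefix='11' -> emit 'm', reset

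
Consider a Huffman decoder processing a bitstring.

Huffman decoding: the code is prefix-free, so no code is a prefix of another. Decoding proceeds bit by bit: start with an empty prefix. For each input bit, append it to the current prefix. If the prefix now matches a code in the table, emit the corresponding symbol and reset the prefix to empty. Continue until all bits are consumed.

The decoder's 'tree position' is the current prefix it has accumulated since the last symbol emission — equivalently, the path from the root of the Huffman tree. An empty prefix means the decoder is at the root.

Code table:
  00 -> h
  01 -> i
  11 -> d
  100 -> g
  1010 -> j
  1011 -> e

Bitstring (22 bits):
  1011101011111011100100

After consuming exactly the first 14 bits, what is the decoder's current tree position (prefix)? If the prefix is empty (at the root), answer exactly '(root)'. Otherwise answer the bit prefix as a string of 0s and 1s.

Bit 0: prefix='1' (no match yet)
Bit 1: prefix='10' (no match yet)
Bit 2: prefix='101' (no match yet)
Bit 3: prefix='1011' -> emit 'e', reset
Bit 4: prefix='1' (no match yet)
Bit 5: prefix='10' (no match yet)
Bit 6: prefix='101' (no match yet)
Bit 7: prefix='1010' -> emit 'j', reset
Bit 8: prefix='1' (no match yet)
Bit 9: prefix='11' -> emit 'd', reset
Bit 10: prefix='1' (no match yet)
Bit 11: prefix='11' -> emit 'd', reset
Bit 12: prefix='1' (no match yet)
Bit 13: prefix='10' (no match yet)

Answer: 10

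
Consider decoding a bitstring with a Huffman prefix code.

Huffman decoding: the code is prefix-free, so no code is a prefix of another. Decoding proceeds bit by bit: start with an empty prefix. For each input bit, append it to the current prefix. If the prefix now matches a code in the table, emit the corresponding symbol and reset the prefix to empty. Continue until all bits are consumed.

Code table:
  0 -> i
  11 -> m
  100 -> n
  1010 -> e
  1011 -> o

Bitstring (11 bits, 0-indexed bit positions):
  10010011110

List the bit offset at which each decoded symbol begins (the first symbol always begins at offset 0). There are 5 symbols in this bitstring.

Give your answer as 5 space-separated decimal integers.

Bit 0: prefix='1' (no match yet)
Bit 1: prefix='10' (no match yet)
Bit 2: prefix='100' -> emit 'n', reset
Bit 3: prefix='1' (no match yet)
Bit 4: prefix='10' (no match yet)
Bit 5: prefix='100' -> emit 'n', reset
Bit 6: prefix='1' (no match yet)
Bit 7: prefix='11' -> emit 'm', reset
Bit 8: prefix='1' (no match yet)
Bit 9: prefix='11' -> emit 'm', reset
Bit 10: prefix='0' -> emit 'i', reset

Answer: 0 3 6 8 10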